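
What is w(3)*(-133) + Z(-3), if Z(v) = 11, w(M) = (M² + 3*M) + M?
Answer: -2782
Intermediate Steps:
w(M) = M² + 4*M
w(3)*(-133) + Z(-3) = (3*(4 + 3))*(-133) + 11 = (3*7)*(-133) + 11 = 21*(-133) + 11 = -2793 + 11 = -2782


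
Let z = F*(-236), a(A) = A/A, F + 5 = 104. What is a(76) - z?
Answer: 23365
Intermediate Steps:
F = 99 (F = -5 + 104 = 99)
a(A) = 1
z = -23364 (z = 99*(-236) = -23364)
a(76) - z = 1 - 1*(-23364) = 1 + 23364 = 23365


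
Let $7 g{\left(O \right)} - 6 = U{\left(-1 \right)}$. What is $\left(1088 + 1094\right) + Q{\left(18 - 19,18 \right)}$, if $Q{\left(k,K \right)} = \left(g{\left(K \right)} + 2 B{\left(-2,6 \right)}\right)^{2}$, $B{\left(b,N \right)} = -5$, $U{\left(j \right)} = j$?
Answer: $\frac{111143}{49} \approx 2268.2$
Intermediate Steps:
$g{\left(O \right)} = \frac{5}{7}$ ($g{\left(O \right)} = \frac{6}{7} + \frac{1}{7} \left(-1\right) = \frac{6}{7} - \frac{1}{7} = \frac{5}{7}$)
$Q{\left(k,K \right)} = \frac{4225}{49}$ ($Q{\left(k,K \right)} = \left(\frac{5}{7} + 2 \left(-5\right)\right)^{2} = \left(\frac{5}{7} - 10\right)^{2} = \left(- \frac{65}{7}\right)^{2} = \frac{4225}{49}$)
$\left(1088 + 1094\right) + Q{\left(18 - 19,18 \right)} = \left(1088 + 1094\right) + \frac{4225}{49} = 2182 + \frac{4225}{49} = \frac{111143}{49}$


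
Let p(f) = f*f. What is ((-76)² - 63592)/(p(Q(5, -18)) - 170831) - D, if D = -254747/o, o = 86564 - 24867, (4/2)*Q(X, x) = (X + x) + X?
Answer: 47081682557/10538773055 ≈ 4.4675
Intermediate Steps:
Q(X, x) = X + x/2 (Q(X, x) = ((X + x) + X)/2 = (x + 2*X)/2 = X + x/2)
o = 61697
D = -254747/61697 ≈ -4.1290
p(f) = f²
((-76)² - 63592)/(p(Q(5, -18)) - 170831) - D = ((-76)² - 63592)/((5 + (½)*(-18))² - 170831) - 1*(-254747/61697) = (5776 - 63592)/((5 - 9)² - 170831) + 254747/61697 = -57816/((-4)² - 170831) + 254747/61697 = -57816/(16 - 170831) + 254747/61697 = -57816/(-170815) + 254747/61697 = -57816*(-1/170815) + 254747/61697 = 57816/170815 + 254747/61697 = 47081682557/10538773055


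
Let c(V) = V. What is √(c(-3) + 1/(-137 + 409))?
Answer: I*√13855/68 ≈ 1.731*I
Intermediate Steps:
√(c(-3) + 1/(-137 + 409)) = √(-3 + 1/(-137 + 409)) = √(-3 + 1/272) = √(-815/272) = I*√13855/68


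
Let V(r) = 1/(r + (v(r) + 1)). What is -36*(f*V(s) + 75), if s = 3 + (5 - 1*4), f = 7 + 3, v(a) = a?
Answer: -2740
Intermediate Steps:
f = 10
s = 4 (s = 3 + (5 - 4) = 3 + 1 = 4)
V(r) = 1/(1 + 2*r) (V(r) = 1/(r + (r + 1)) = 1/(r + (1 + r)) = 1/(1 + 2*r))
-36*(f*V(s) + 75) = -36*(10/(1 + 2*4) + 75) = -36*(10/(1 + 8) + 75) = -36*(10/9 + 75) = -36*685/9 = -2740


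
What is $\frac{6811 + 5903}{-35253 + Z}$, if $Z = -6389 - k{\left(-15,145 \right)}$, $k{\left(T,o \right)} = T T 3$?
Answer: $- \frac{12714}{42317} \approx -0.30045$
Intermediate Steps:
$k{\left(T,o \right)} = 3 T^{2}$ ($k{\left(T,o \right)} = T^{2} \cdot 3 = 3 T^{2}$)
$Z = -7064$ ($Z = -6389 - 3 \left(-15\right)^{2} = -6389 - 3 \cdot 225 = -6389 - 675 = -7064$)
$\frac{6811 + 5903}{-35253 + Z} = \frac{6811 + 5903}{-35253 - 7064} = \frac{12714}{-42317} = 12714 \left(- \frac{1}{42317}\right) = - \frac{12714}{42317}$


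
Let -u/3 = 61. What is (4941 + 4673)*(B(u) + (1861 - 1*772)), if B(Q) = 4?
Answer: 10508102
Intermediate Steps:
u = -183 (u = -3*61 = -183)
(4941 + 4673)*(B(u) + (1861 - 1*772)) = (4941 + 4673)*(4 + (1861 - 1*772)) = 9614*(4 + (1861 - 772)) = 9614*(4 + 1089) = 9614*1093 = 10508102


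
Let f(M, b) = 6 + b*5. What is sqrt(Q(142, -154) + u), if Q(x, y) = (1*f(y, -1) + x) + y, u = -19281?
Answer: 2*I*sqrt(4823) ≈ 138.9*I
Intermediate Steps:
f(M, b) = 6 + 5*b
Q(x, y) = 1 + x + y (Q(x, y) = (1*(6 + 5*(-1)) + x) + y = (1*(6 - 5) + x) + y = (1*1 + x) + y = (1 + x) + y = 1 + x + y)
sqrt(Q(142, -154) + u) = sqrt((1 + 142 - 154) - 19281) = sqrt(-11 - 19281) = sqrt(-19292) = 2*I*sqrt(4823)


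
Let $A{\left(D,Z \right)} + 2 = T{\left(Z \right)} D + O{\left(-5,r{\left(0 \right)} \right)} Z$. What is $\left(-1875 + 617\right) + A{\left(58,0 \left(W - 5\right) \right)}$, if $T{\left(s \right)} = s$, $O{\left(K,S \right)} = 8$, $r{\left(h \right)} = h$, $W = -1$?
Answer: $-1260$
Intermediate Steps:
$A{\left(D,Z \right)} = -2 + 8 Z + D Z$ ($A{\left(D,Z \right)} = -2 + \left(Z D + 8 Z\right) = -2 + \left(D Z + 8 Z\right) = -2 + \left(8 Z + D Z\right) = -2 + 8 Z + D Z$)
$\left(-1875 + 617\right) + A{\left(58,0 \left(W - 5\right) \right)} = \left(-1875 + 617\right) + \left(-2 + 8 \cdot 0 \left(-1 - 5\right) + 58 \cdot 0 \left(-1 - 5\right)\right) = -1258 + \left(-2 + 8 \cdot 0 \left(-6\right) + 58 \cdot 0 \left(-6\right)\right) = -1258 + \left(-2 + 8 \cdot 0 + 58 \cdot 0\right) = -1258 + \left(-2 + 0 + 0\right) = -1258 - 2 = -1260$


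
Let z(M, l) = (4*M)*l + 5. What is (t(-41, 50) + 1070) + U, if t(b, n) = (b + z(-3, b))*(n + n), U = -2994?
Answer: 43676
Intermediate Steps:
z(M, l) = 5 + 4*M*l (z(M, l) = 4*M*l + 5 = 5 + 4*M*l)
t(b, n) = 2*n*(5 - 11*b) (t(b, n) = (b + (5 + 4*(-3)*b))*(n + n) = (b + (5 - 12*b))*(2*n) = (5 - 11*b)*(2*n) = 2*n*(5 - 11*b))
(t(-41, 50) + 1070) + U = (2*50*(5 - 11*(-41)) + 1070) - 2994 = (2*50*(5 + 451) + 1070) - 2994 = (2*50*456 + 1070) - 2994 = (45600 + 1070) - 2994 = 46670 - 2994 = 43676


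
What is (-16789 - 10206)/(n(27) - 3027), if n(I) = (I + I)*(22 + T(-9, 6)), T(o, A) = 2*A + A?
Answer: 26995/867 ≈ 31.136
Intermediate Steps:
T(o, A) = 3*A
n(I) = 80*I (n(I) = (I + I)*(22 + 3*6) = (2*I)*(22 + 18) = (2*I)*40 = 80*I)
(-16789 - 10206)/(n(27) - 3027) = (-16789 - 10206)/(80*27 - 3027) = -26995/(2160 - 3027) = -26995/(-867) = -26995*(-1/867) = 26995/867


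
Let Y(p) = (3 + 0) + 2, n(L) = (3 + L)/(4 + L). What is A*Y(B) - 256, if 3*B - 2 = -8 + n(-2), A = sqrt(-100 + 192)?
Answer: -256 + 10*sqrt(23) ≈ -208.04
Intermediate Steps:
n(L) = (3 + L)/(4 + L)
A = 2*sqrt(23) (A = sqrt(92) = 2*sqrt(23) ≈ 9.5917)
B = -11/6 (B = 2/3 + (-8 + (3 - 2)/(4 - 2))/3 = 2/3 + (-8 + 1/2)/3 = 2/3 + (1/3)*(-15/2) = 2/3 - 5/2 = -11/6 ≈ -1.8333)
Y(p) = 5 (Y(p) = 3 + 2 = 5)
A*Y(B) - 256 = (2*sqrt(23))*5 - 256 = 10*sqrt(23) - 256 = -256 + 10*sqrt(23)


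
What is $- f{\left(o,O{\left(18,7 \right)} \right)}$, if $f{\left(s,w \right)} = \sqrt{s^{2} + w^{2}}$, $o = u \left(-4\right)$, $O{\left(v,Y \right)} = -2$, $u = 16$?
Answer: $- 10 \sqrt{41} \approx -64.031$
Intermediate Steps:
$o = -64$ ($o = 16 \left(-4\right) = -64$)
$- f{\left(o,O{\left(18,7 \right)} \right)} = - \sqrt{\left(-64\right)^{2} + \left(-2\right)^{2}} = - \sqrt{4096 + 4} = - \sqrt{4100} = - 10 \sqrt{41}$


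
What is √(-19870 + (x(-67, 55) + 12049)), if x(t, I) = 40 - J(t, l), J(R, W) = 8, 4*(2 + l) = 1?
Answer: I*√7789 ≈ 88.255*I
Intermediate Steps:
l = -7/4 (l = -2 + (¼)*1 = -2 + ¼ = -7/4 ≈ -1.7500)
x(t, I) = 32 (x(t, I) = 40 - 1*8 = 40 - 8 = 32)
√(-19870 + (x(-67, 55) + 12049)) = √(-19870 + (32 + 12049)) = √(-19870 + 12081) = √(-7789) = I*√7789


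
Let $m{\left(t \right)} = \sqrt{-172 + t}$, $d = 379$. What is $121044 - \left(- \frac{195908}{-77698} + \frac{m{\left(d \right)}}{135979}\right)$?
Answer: $\frac{4702340402}{38849} - \frac{3 \sqrt{23}}{135979} \approx 1.2104 \cdot 10^{5}$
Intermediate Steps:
$121044 - \left(- \frac{195908}{-77698} + \frac{m{\left(d \right)}}{135979}\right) = 121044 - \left(- \frac{195908}{-77698} + \frac{\sqrt{-172 + 379}}{135979}\right) = 121044 - \left(\left(-195908\right) \left(- \frac{1}{77698}\right) + \sqrt{207} \cdot \frac{1}{135979}\right) = 121044 - \left(\frac{97954}{38849} + 3 \sqrt{23} \cdot \frac{1}{135979}\right) = 121044 - \left(\frac{97954}{38849} + \frac{3 \sqrt{23}}{135979}\right) = \frac{4702340402}{38849} - \frac{3 \sqrt{23}}{135979}$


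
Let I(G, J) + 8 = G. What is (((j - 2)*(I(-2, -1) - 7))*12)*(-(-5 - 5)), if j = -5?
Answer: 14280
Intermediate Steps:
I(G, J) = -8 + G
(((j - 2)*(I(-2, -1) - 7))*12)*(-(-5 - 5)) = (((-5 - 2)*((-8 - 2) - 7))*12)*(-(-5 - 5)) = (-7*(-10 - 7)*12)*(-1*(-10)) = (-7*(-17)*12)*10 = (119*12)*10 = 1428*10 = 14280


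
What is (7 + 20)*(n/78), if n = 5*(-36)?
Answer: -810/13 ≈ -62.308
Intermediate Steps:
n = -180
(7 + 20)*(n/78) = (7 + 20)*(-180/78) = 27*(-180*1/78) = 27*(-30/13) = -810/13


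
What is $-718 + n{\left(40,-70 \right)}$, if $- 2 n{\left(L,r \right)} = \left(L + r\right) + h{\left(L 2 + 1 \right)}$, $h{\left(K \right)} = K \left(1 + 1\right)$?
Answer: $-784$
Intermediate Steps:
$h{\left(K \right)} = 2 K$ ($h{\left(K \right)} = K 2 = 2 K$)
$n{\left(L,r \right)} = -1 - \frac{5 L}{2} - \frac{r}{2}$ ($n{\left(L,r \right)} = - \frac{\left(L + r\right) + 2 \left(L 2 + 1\right)}{2} = - \frac{\left(L + r\right) + 2 \left(2 L + 1\right)}{2} = - \frac{\left(L + r\right) + 2 \left(1 + 2 L\right)}{2} = - \frac{\left(L + r\right) + \left(2 + 4 L\right)}{2} = - \frac{2 + r + 5 L}{2} = -1 - \frac{5 L}{2} - \frac{r}{2}$)
$-718 + n{\left(40,-70 \right)} = -718 - 66 = -784$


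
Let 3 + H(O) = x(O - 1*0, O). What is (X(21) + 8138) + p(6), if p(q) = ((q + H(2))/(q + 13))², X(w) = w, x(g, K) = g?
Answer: 2945424/361 ≈ 8159.1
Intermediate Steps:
H(O) = -3 + O (H(O) = -3 + (O - 1*0) = -3 + (O + 0) = -3 + O)
p(q) = (-1 + q)²/(13 + q)² (p(q) = ((q + (-3 + 2))/(q + 13))² = ((q - 1)/(13 + q))² = ((-1 + q)/(13 + q))² = (-1 + q)²/(13 + q)²)
(X(21) + 8138) + p(6) = (21 + 8138) + (-1 + 6)²/(13 + 6)² = 8159 + 5²/19² = 8159 + 25*(1/361) = 8159 + 25/361 = 2945424/361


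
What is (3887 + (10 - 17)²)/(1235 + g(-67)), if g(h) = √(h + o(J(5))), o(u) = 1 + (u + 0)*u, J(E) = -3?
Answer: 3120/979 - 48*I*√57/18601 ≈ 3.1869 - 0.019482*I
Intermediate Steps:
o(u) = 1 + u² (o(u) = 1 + u*u = 1 + u²)
g(h) = √(10 + h) (g(h) = √(h + (1 + (-3)²)) = √(h + (1 + 9)) = √(h + 10) = √(10 + h))
(3887 + (10 - 17)²)/(1235 + g(-67)) = (3887 + (10 - 17)²)/(1235 + √(10 - 67)) = (3887 + (-7)²)/(1235 + √(-57)) = (3887 + 49)/(1235 + I*√57) = 3936/(1235 + I*√57)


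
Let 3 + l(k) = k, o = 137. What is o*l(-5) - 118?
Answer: -1214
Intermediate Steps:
l(k) = -3 + k
o*l(-5) - 118 = 137*(-3 - 5) - 118 = 137*(-8) - 118 = -1096 - 118 = -1214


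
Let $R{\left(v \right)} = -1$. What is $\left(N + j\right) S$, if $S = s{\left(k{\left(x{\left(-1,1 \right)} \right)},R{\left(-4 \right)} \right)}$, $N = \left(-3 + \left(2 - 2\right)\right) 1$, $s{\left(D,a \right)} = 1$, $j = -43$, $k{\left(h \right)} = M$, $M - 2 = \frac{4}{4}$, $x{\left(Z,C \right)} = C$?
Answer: $-46$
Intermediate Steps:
$M = 3$ ($M = 2 + \frac{4}{4} = 2 + 4 \cdot \frac{1}{4} = 2 + 1 = 3$)
$k{\left(h \right)} = 3$
$N = -3$ ($N = \left(-3 + \left(2 - 2\right)\right) 1 = \left(-3 + 0\right) 1 = \left(-3\right) 1 = -3$)
$S = 1$
$\left(N + j\right) S = \left(-3 - 43\right) 1 = \left(-46\right) 1 = -46$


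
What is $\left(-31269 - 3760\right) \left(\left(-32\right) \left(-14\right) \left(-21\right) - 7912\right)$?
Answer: $606702280$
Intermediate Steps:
$\left(-31269 - 3760\right) \left(\left(-32\right) \left(-14\right) \left(-21\right) - 7912\right) = - 35029 \left(448 \left(-21\right) - 7912\right) = - 35029 \left(-9408 - 7912\right) = \left(-35029\right) \left(-17320\right) = 606702280$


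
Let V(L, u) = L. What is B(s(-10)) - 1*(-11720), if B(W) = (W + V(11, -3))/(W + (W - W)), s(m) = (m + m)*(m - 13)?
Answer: 5391671/460 ≈ 11721.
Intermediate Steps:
s(m) = 2*m*(-13 + m) (s(m) = (2*m)*(-13 + m) = 2*m*(-13 + m))
B(W) = (11 + W)/W (B(W) = (W + 11)/(W + (W - W)) = (11 + W)/(W + 0) = (11 + W)/W)
B(s(-10)) - 1*(-11720) = (11 + 2*(-10)*(-13 - 10))/((2*(-10)*(-13 - 10))) - 1*(-11720) = (11 + 2*(-10)*(-23))/((2*(-10)*(-23))) + 11720 = (11 + 460)/460 + 11720 = (1/460)*471 + 11720 = 471/460 + 11720 = 5391671/460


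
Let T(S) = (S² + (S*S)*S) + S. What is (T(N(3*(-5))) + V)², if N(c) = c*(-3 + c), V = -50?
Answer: 390304277454400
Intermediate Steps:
T(S) = S + S² + S³ (T(S) = (S² + S²*S) + S = (S² + S³) + S = S + S² + S³)
(T(N(3*(-5))) + V)² = (((3*(-5))*(-3 + 3*(-5)))*(1 + (3*(-5))*(-3 + 3*(-5)) + ((3*(-5))*(-3 + 3*(-5)))²) - 50)² = ((-15*(-3 - 15))*(1 - 15*(-3 - 15) + (-15*(-3 - 15))²) - 50)² = ((-15*(-18))*(1 - 15*(-18) + (-15*(-18))²) - 50)² = (270*(1 + 270 + 270²) - 50)² = (270*(1 + 270 + 72900) - 50)² = (270*73171 - 50)² = (19756170 - 50)² = 19756120² = 390304277454400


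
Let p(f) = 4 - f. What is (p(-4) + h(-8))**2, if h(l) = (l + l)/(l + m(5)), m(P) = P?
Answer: 1600/9 ≈ 177.78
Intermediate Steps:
h(l) = 2*l/(5 + l) (h(l) = (l + l)/(l + 5) = (2*l)/(5 + l) = 2*l/(5 + l))
(p(-4) + h(-8))**2 = ((4 - 1*(-4)) + 2*(-8)/(5 - 8))**2 = ((4 + 4) + 2*(-8)/(-3))**2 = (8 + 2*(-8)*(-1/3))**2 = (8 + 16/3)**2 = (40/3)**2 = 1600/9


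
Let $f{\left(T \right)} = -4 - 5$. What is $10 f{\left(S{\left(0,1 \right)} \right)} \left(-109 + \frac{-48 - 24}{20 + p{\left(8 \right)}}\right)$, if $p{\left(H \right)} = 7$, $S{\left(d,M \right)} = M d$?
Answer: $10050$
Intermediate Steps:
$f{\left(T \right)} = -9$
$10 f{\left(S{\left(0,1 \right)} \right)} \left(-109 + \frac{-48 - 24}{20 + p{\left(8 \right)}}\right) = 10 \left(-9\right) \left(-109 + \frac{-48 - 24}{20 + 7}\right) = - 90 \left(-109 - \frac{72}{27}\right) = - 90 \left(-109 - \frac{8}{3}\right) = \left(-90\right) \left(- \frac{335}{3}\right) = 10050$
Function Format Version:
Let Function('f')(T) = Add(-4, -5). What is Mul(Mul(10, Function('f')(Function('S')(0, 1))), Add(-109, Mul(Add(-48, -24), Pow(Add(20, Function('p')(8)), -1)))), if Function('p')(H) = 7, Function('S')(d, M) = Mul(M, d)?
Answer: 10050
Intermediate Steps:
Function('f')(T) = -9
Mul(Mul(10, Function('f')(Function('S')(0, 1))), Add(-109, Mul(Add(-48, -24), Pow(Add(20, Function('p')(8)), -1)))) = Mul(Mul(10, -9), Add(-109, Mul(Add(-48, -24), Pow(Add(20, 7), -1)))) = Mul(-90, Add(-109, Mul(-72, Pow(27, -1)))) = Mul(-90, Add(-109, Mul(-72, Rational(1, 27)))) = Mul(-90, Add(-109, Rational(-8, 3))) = Mul(-90, Rational(-335, 3)) = 10050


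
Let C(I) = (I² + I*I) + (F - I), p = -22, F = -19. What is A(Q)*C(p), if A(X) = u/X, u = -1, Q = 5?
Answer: -971/5 ≈ -194.20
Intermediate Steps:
A(X) = -1/X
C(I) = -19 - I + 2*I² (C(I) = (I² + I*I) + (-19 - I) = (I² + I²) + (-19 - I) = 2*I² + (-19 - I) = -19 - I + 2*I²)
A(Q)*C(p) = (-1/5)*(-19 - 1*(-22) + 2*(-22)²) = (-1*⅕)*(-19 + 22 + 2*484) = -(-19 + 22 + 968)/5 = -⅕*971 = -971/5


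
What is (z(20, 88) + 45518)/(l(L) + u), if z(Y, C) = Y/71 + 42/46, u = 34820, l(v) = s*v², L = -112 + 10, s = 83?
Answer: 74332845/1467008816 ≈ 0.050670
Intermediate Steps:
L = -102
l(v) = 83*v²
z(Y, C) = 21/23 + Y/71 (z(Y, C) = Y*(1/71) + 42*(1/46) = Y/71 + 21/23 = 21/23 + Y/71)
(z(20, 88) + 45518)/(l(L) + u) = ((21/23 + (1/71)*20) + 45518)/(83*(-102)² + 34820) = ((21/23 + 20/71) + 45518)/(83*10404 + 34820) = (1951/1633 + 45518)/(863532 + 34820) = (74332845/1633)/898352 = (74332845/1633)*(1/898352) = 74332845/1467008816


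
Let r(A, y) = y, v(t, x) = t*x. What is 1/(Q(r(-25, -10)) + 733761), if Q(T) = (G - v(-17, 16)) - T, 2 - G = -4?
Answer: 1/734049 ≈ 1.3623e-6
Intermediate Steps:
G = 6 (G = 2 - 1*(-4) = 2 + 4 = 6)
Q(T) = 278 - T (Q(T) = (6 - (-17)*16) - T = (6 - 1*(-272)) - T = (6 + 272) - T = 278 - T)
1/(Q(r(-25, -10)) + 733761) = 1/((278 - 1*(-10)) + 733761) = 1/((278 + 10) + 733761) = 1/(288 + 733761) = 1/734049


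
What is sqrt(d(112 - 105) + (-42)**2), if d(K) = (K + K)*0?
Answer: 42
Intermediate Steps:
d(K) = 0 (d(K) = (2*K)*0 = 0)
sqrt(d(112 - 105) + (-42)**2) = sqrt(0 + (-42)**2) = sqrt(0 + 1764) = sqrt(1764) = 42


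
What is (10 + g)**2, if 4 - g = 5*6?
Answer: 256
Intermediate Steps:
g = -26 (g = 4 - 5*6 = 4 - 1*30 = 4 - 30 = -26)
(10 + g)**2 = (10 - 26)**2 = (-16)**2 = 256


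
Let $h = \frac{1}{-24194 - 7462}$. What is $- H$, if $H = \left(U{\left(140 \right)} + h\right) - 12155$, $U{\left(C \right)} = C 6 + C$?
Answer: $\frac{353755801}{31656} \approx 11175.0$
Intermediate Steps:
$U{\left(C \right)} = 7 C$ ($U{\left(C \right)} = 6 C + C = 7 C$)
$h = - \frac{1}{31656}$ ($h = \frac{1}{-31656} = - \frac{1}{31656} \approx -3.159 \cdot 10^{-5}$)
$H = - \frac{353755801}{31656}$ ($H = \left(7 \cdot 140 - \frac{1}{31656}\right) - 12155 = \left(980 - \frac{1}{31656}\right) - 12155 = \frac{31022879}{31656} - 12155 = - \frac{353755801}{31656} \approx -11175.0$)
$- H = \left(-1\right) \left(- \frac{353755801}{31656}\right) = \frac{353755801}{31656}$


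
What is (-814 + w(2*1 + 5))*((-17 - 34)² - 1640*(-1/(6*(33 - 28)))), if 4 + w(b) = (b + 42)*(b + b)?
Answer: -350548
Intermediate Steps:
w(b) = -4 + 2*b*(42 + b) (w(b) = -4 + (b + 42)*(b + b) = -4 + (42 + b)*(2*b) = -4 + 2*b*(42 + b))
(-814 + w(2*1 + 5))*((-17 - 34)² - 1640*(-1/(6*(33 - 28)))) = (-814 + (-4 + 2*(2*1 + 5)² + 84*(2*1 + 5)))*((-17 - 34)² - 1640*(-1/(6*(33 - 28)))) = (-814 + (-4 + 2*(2 + 5)² + 84*(2 + 5)))*((-51)² - 1640/(5*(-6))) = (-814 + (-4 + 2*7² + 84*7))*(2601 - 1640/(-30)) = (-814 + (-4 + 2*49 + 588))*(2601 - 1640*(-1/30)) = (-814 + (-4 + 98 + 588))*(2601 + 164/3) = (-814 + 682)*(7967/3) = -132*7967/3 = -350548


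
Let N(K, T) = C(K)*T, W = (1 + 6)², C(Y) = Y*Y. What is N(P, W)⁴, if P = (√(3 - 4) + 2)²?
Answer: 950229443233 + 2041569685344*I ≈ 9.5023e+11 + 2.0416e+12*I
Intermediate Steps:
C(Y) = Y²
W = 49 (W = 7² = 49)
P = (2 + I)² (P = (√(-1) + 2)² = (I + 2)² = (2 + I)² ≈ 3.0 + 4.0*I)
N(K, T) = T*K² (N(K, T) = K²*T = T*K²)
N(P, W)⁴ = (49*((2 + I)²)²)⁴ = (49*(2 + I)⁴)⁴ = 5764801*(2 + I)¹⁶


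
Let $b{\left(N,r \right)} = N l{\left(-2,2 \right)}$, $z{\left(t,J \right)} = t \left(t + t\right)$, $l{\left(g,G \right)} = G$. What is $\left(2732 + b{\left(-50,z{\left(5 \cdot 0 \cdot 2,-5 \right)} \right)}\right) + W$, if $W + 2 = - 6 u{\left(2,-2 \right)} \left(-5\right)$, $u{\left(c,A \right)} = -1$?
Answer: $2600$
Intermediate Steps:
$z{\left(t,J \right)} = 2 t^{2}$ ($z{\left(t,J \right)} = t 2 t = 2 t^{2}$)
$b{\left(N,r \right)} = 2 N$ ($b{\left(N,r \right)} = N 2 = 2 N$)
$W = -32$ ($W = -2 + \left(-6\right) \left(-1\right) \left(-5\right) = -2 + 6 \left(-5\right) = -2 - 30 = -32$)
$\left(2732 + b{\left(-50,z{\left(5 \cdot 0 \cdot 2,-5 \right)} \right)}\right) + W = \left(2732 + 2 \left(-50\right)\right) - 32 = \left(2732 - 100\right) - 32 = 2632 - 32 = 2600$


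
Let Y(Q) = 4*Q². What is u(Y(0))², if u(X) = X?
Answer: 0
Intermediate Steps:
u(Y(0))² = (4*0²)² = (4*0)² = 0² = 0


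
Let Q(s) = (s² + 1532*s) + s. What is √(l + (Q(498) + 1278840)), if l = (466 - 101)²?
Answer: √2423503 ≈ 1556.8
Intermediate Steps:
Q(s) = s² + 1533*s
l = 133225 (l = 365² = 133225)
√(l + (Q(498) + 1278840)) = √(133225 + (498*(1533 + 498) + 1278840)) = √(133225 + (498*2031 + 1278840)) = √(133225 + (1011438 + 1278840)) = √(133225 + 2290278) = √2423503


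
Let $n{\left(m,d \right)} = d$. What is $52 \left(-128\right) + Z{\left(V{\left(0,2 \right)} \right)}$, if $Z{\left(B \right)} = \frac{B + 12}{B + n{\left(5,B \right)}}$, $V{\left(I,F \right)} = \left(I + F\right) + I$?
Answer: $- \frac{13305}{2} \approx -6652.5$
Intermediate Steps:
$V{\left(I,F \right)} = F + 2 I$ ($V{\left(I,F \right)} = \left(F + I\right) + I = F + 2 I$)
$Z{\left(B \right)} = \frac{12 + B}{2 B}$ ($Z{\left(B \right)} = \frac{B + 12}{B + B} = \frac{12 + B}{2 B}$)
$52 \left(-128\right) + Z{\left(V{\left(0,2 \right)} \right)} = 52 \left(-128\right) + \frac{12 + \left(2 + 2 \cdot 0\right)}{2 \left(2 + 2 \cdot 0\right)} = -6656 + \frac{12 + \left(2 + 0\right)}{2 \left(2 + 0\right)} = -6656 + \frac{12 + 2}{2 \cdot 2} = -6656 + \frac{1}{2} \cdot \frac{1}{2} \cdot 14 = -6656 + \frac{7}{2} = - \frac{13305}{2}$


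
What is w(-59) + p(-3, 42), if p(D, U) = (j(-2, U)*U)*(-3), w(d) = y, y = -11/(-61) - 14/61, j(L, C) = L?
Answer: 15369/61 ≈ 251.95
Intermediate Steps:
y = -3/61 (y = -11*(-1/61) - 14*1/61 = 11/61 - 14/61 = -3/61 ≈ -0.049180)
w(d) = -3/61
p(D, U) = 6*U (p(D, U) = -2*U*(-3) = 6*U)
w(-59) + p(-3, 42) = -3/61 + 6*42 = -3/61 + 252 = 15369/61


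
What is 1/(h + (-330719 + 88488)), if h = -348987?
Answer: -1/591218 ≈ -1.6914e-6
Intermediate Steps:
1/(h + (-330719 + 88488)) = 1/(-348987 + (-330719 + 88488)) = 1/(-348987 - 242231) = 1/(-591218) = -1/591218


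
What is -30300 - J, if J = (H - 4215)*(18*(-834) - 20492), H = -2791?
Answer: -248771324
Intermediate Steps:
J = 248741024 (J = (-2791 - 4215)*(18*(-834) - 20492) = -7006*(-15012 - 20492) = -7006*(-35504) = 248741024)
-30300 - J = -30300 - 1*248741024 = -30300 - 248741024 = -248771324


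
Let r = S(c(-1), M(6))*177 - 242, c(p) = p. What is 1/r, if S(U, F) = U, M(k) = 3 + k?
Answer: -1/419 ≈ -0.0023866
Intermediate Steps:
r = -419 (r = -1*177 - 242 = -177 - 242 = -419)
1/r = 1/(-419) = -1/419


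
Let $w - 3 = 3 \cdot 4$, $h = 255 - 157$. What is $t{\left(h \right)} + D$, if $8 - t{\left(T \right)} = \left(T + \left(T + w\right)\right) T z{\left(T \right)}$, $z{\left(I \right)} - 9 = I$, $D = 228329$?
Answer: $-1984209$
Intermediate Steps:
$z{\left(I \right)} = 9 + I$
$h = 98$
$w = 15$ ($w = 3 + 3 \cdot 4 = 3 + 12 = 15$)
$t{\left(T \right)} = 8 - T \left(9 + T\right) \left(15 + 2 T\right)$ ($t{\left(T \right)} = 8 - \left(T + \left(T + 15\right)\right) T \left(9 + T\right) = 8 - \left(T + \left(15 + T\right)\right) T \left(9 + T\right) = 8 - \left(15 + 2 T\right) T \left(9 + T\right) = 8 - T \left(15 + 2 T\right) \left(9 + T\right) = 8 - T \left(9 + T\right) \left(15 + 2 T\right)$)
$t{\left(h \right)} + D = \left(8 - 13230 - 33 \cdot 98^{2} - 2 \cdot 98^{3}\right) + 228329 = \left(8 - 13230 - 316932 - 1882384\right) + 228329 = -2212538 + 228329 = -1984209$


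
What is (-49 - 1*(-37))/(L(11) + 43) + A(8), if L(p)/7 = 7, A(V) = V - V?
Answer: -3/23 ≈ -0.13043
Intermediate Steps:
A(V) = 0
L(p) = 49 (L(p) = 7*7 = 49)
(-49 - 1*(-37))/(L(11) + 43) + A(8) = (-49 - 1*(-37))/(49 + 43) + 0 = (-49 + 37)/92 + 0 = -12*1/92 + 0 = -3/23 + 0 = -3/23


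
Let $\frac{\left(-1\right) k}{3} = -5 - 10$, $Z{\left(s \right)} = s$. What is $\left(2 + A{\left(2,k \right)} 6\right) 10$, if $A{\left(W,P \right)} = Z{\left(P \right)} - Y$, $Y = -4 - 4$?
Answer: $3200$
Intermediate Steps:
$Y = -8$
$k = 45$ ($k = - 3 \left(-5 - 10\right) = \left(-3\right) \left(-15\right) = 45$)
$A{\left(W,P \right)} = 8 + P$ ($A{\left(W,P \right)} = P - -8 = P + 8 = 8 + P$)
$\left(2 + A{\left(2,k \right)} 6\right) 10 = \left(2 + \left(8 + 45\right) 6\right) 10 = \left(2 + 53 \cdot 6\right) 10 = \left(2 + 318\right) 10 = 320 \cdot 10 = 3200$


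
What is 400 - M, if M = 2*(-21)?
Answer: 442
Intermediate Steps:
M = -42
400 - M = 400 - 1*(-42) = 400 + 42 = 442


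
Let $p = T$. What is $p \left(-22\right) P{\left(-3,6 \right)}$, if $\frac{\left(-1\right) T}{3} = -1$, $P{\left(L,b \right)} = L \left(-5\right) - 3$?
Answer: $-792$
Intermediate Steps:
$P{\left(L,b \right)} = -3 - 5 L$ ($P{\left(L,b \right)} = - 5 L - 3 = -3 - 5 L$)
$T = 3$ ($T = \left(-3\right) \left(-1\right) = 3$)
$p = 3$
$p \left(-22\right) P{\left(-3,6 \right)} = 3 \left(-22\right) \left(-3 - -15\right) = - 66 \left(-3 + 15\right) = \left(-66\right) 12 = -792$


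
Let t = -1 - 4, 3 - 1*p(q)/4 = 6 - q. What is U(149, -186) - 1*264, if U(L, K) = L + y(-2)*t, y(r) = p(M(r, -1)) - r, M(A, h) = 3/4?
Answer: -80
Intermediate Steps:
M(A, h) = ¾ (M(A, h) = 3*(¼) = ¾)
p(q) = -12 + 4*q (p(q) = 12 - 4*(6 - q) = 12 + (-24 + 4*q) = -12 + 4*q)
t = -5
y(r) = -9 - r (y(r) = (-12 + 4*(¾)) - r = (-12 + 3) - r = -9 - r)
U(L, K) = 35 + L (U(L, K) = L + (-9 - 1*(-2))*(-5) = L + (-9 + 2)*(-5) = L - 7*(-5) = L + 35 = 35 + L)
U(149, -186) - 1*264 = (35 + 149) - 1*264 = 184 - 264 = -80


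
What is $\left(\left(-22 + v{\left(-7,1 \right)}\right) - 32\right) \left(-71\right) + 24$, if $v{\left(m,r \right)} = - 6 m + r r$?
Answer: $805$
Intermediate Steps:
$v{\left(m,r \right)} = r^{2} - 6 m$ ($v{\left(m,r \right)} = - 6 m + r^{2} = r^{2} - 6 m$)
$\left(\left(-22 + v{\left(-7,1 \right)}\right) - 32\right) \left(-71\right) + 24 = \left(\left(-22 + \left(1^{2} - -42\right)\right) - 32\right) \left(-71\right) + 24 = \left(\left(-22 + \left(1 + 42\right)\right) - 32\right) \left(-71\right) + 24 = \left(\left(-22 + 43\right) - 32\right) \left(-71\right) + 24 = \left(21 - 32\right) \left(-71\right) + 24 = \left(-11\right) \left(-71\right) + 24 = 781 + 24 = 805$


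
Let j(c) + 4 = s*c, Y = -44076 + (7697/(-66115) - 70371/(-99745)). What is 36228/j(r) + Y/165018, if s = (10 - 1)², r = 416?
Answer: 148157946039024997/183323969535258489 ≈ 0.80818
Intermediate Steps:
s = 81 (s = 9² = 81)
Y = -11626459901996/263785627 (Y = -44076 + (7697*(-1/66115) - 70371*(-1/99745)) = -44076 + (-7697/66115 + 70371/99745) = -44076 + 155393656/263785627 = -11626459901996/263785627 ≈ -44075.)
j(c) = -4 + 81*c
36228/j(r) + Y/165018 = 36228/(-4 + 81*416) - 11626459901996/263785627/165018 = 36228/(-4 + 33696) - 11626459901996/263785627*1/165018 = 36228/33692 - 5813229950998/21764688298143 = 36228*(1/33692) - 5813229950998/21764688298143 = 9057/8423 - 5813229950998/21764688298143 = 148157946039024997/183323969535258489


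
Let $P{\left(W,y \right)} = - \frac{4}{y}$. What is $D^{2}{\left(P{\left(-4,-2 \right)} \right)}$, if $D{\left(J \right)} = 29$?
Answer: $841$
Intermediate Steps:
$D^{2}{\left(P{\left(-4,-2 \right)} \right)} = 29^{2} = 841$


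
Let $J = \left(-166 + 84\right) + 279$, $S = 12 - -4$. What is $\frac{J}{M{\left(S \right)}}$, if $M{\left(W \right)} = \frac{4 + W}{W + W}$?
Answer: $\frac{1576}{5} \approx 315.2$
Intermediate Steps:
$S = 16$ ($S = 12 + 4 = 16$)
$M{\left(W \right)} = \frac{4 + W}{2 W}$
$J = 197$ ($J = -82 + 279 = 197$)
$\frac{J}{M{\left(S \right)}} = \frac{197}{\frac{1}{2} \cdot \frac{1}{16} \left(4 + 16\right)} = \frac{197}{\frac{1}{2} \cdot \frac{1}{16} \cdot 20} = \frac{197}{\frac{5}{8}} = 197 \cdot \frac{8}{5} = \frac{1576}{5}$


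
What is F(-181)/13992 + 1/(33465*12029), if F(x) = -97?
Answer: -4338598117/625831820680 ≈ -0.0069325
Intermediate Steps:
F(-181)/13992 + 1/(33465*12029) = -97/13992 + 1/(33465*12029) = -97*1/13992 + (1/33465)*(1/12029) = -97/13992 + 1/402550485 = -4338598117/625831820680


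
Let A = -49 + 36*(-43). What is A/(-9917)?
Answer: 1597/9917 ≈ 0.16104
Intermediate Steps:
A = -1597 (A = -49 - 1548 = -1597)
A/(-9917) = -1597/(-9917) = -1597*(-1/9917) = 1597/9917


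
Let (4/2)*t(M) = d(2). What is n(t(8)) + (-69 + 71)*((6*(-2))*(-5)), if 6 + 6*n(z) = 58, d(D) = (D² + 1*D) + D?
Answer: 386/3 ≈ 128.67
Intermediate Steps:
d(D) = D² + 2*D (d(D) = (D² + D) + D = (D + D²) + D = D² + 2*D)
t(M) = 4 (t(M) = (2*(2 + 2))/2 = (2*4)/2 = (½)*8 = 4)
n(z) = 26/3 (n(z) = -1 + (⅙)*58 = -1 + 29/3 = 26/3)
n(t(8)) + (-69 + 71)*((6*(-2))*(-5)) = 26/3 + (-69 + 71)*((6*(-2))*(-5)) = 26/3 + 2*(-12*(-5)) = 26/3 + 2*60 = 26/3 + 120 = 386/3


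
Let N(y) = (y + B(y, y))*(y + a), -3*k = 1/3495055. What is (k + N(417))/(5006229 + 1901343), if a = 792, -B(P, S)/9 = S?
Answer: -42289019121961/72427032169380 ≈ -0.58388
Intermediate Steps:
k = -1/10485165 (k = -1/3/3495055 = -1/3*1/3495055 = -1/10485165 ≈ -9.5373e-8)
B(P, S) = -9*S
N(y) = -8*y*(792 + y) (N(y) = (y - 9*y)*(y + 792) = (-8*y)*(792 + y) = -8*y*(792 + y))
(k + N(417))/(5006229 + 1901343) = (-1/10485165 + 8*417*(-792 - 1*417))/(5006229 + 1901343) = (-1/10485165 + 8*417*(-792 - 417))/6907572 = (-1/10485165 + 8*417*(-1209))*(1/6907572) = (-1/10485165 - 4033224)*(1/6907572) = -42289019121961/10485165*1/6907572 = -42289019121961/72427032169380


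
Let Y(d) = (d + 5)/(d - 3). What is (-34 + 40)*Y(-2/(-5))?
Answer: -162/13 ≈ -12.462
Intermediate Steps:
Y(d) = (5 + d)/(-3 + d)
(-34 + 40)*Y(-2/(-5)) = (-34 + 40)*((5 - 2/(-5))/(-3 - 2/(-5))) = 6*((5 - 2*(-1/5))/(-3 - 2*(-1/5))) = 6*((5 + 2/5)/(-3 + 2/5)) = 6*((27/5)/(-13/5)) = 6*(-5/13*27/5) = 6*(-27/13) = -162/13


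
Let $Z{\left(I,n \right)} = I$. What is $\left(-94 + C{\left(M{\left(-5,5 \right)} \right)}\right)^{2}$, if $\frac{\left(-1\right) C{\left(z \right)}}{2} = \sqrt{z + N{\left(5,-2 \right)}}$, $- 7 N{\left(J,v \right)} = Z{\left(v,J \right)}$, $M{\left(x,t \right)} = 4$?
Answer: $\frac{61972}{7} + \frac{376 \sqrt{210}}{7} \approx 9631.5$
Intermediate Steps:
$N{\left(J,v \right)} = - \frac{v}{7}$
$C{\left(z \right)} = - 2 \sqrt{\frac{2}{7} + z}$ ($C{\left(z \right)} = - 2 \sqrt{z - - \frac{2}{7}} = - 2 \sqrt{z + \frac{2}{7}} = - 2 \sqrt{\frac{2}{7} + z}$)
$\left(-94 + C{\left(M{\left(-5,5 \right)} \right)}\right)^{2} = \left(-94 - \frac{2 \sqrt{14 + 49 \cdot 4}}{7}\right)^{2} = \left(-94 - \frac{2 \sqrt{14 + 196}}{7}\right)^{2} = \left(-94 - \frac{2 \sqrt{210}}{7}\right)^{2}$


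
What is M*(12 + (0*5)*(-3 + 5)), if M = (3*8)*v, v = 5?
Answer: 1440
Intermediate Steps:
M = 120 (M = (3*8)*5 = 24*5 = 120)
M*(12 + (0*5)*(-3 + 5)) = 120*(12 + (0*5)*(-3 + 5)) = 120*(12 + 0*2) = 120*(12 + 0) = 120*12 = 1440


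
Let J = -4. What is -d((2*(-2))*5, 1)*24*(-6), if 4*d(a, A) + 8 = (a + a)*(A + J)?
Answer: 4032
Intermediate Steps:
d(a, A) = -2 + a*(-4 + A)/2 (d(a, A) = -2 + ((a + a)*(A - 4))/4 = -2 + ((2*a)*(-4 + A))/4 = -2 + (2*a*(-4 + A))/4 = -2 + a*(-4 + A)/2)
-d((2*(-2))*5, 1)*24*(-6) = -(-2 - 2*2*(-2)*5 + (½)*1*((2*(-2))*5))*24*(-6) = -(-2 - (-8)*5 + (½)*1*(-4*5))*24*(-6) = -(-2 - 2*(-20) + (½)*1*(-20))*24*(-6) = -(-2 + 40 - 10)*24*(-6) = -28*24*(-6) = -672*(-6) = -1*(-4032) = 4032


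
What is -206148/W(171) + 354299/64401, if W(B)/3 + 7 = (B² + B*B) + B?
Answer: 8176420019/1888430523 ≈ 4.3297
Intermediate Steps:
W(B) = -21 + 3*B + 6*B² (W(B) = -21 + 3*((B² + B*B) + B) = -21 + 3*((B² + B²) + B) = -21 + 3*(2*B² + B) = -21 + 3*(B + 2*B²) = -21 + (3*B + 6*B²) = -21 + 3*B + 6*B²)
-206148/W(171) + 354299/64401 = -206148/(-21 + 3*171 + 6*171²) + 354299/64401 = -206148/(-21 + 513 + 6*29241) + 354299*(1/64401) = -206148/(-21 + 513 + 175446) + 354299/64401 = -206148/175938 + 354299/64401 = -206148*1/175938 + 354299/64401 = -34358/29323 + 354299/64401 = 8176420019/1888430523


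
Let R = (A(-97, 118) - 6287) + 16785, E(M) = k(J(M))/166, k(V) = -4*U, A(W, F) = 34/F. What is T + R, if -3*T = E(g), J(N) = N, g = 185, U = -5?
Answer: 154229761/14691 ≈ 10498.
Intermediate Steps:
k(V) = 20 (k(V) = -4*(-5) = 20)
E(M) = 10/83 (E(M) = 20/166 = 20*(1/166) = 10/83)
T = -10/249 (T = -⅓*10/83 = -10/249 ≈ -0.040161)
R = 619399/59 (R = (34/118 - 6287) + 16785 = (34*(1/118) - 6287) + 16785 = (17/59 - 6287) + 16785 = -370916/59 + 16785 = 619399/59 ≈ 10498.)
T + R = -10/249 + 619399/59 = 154229761/14691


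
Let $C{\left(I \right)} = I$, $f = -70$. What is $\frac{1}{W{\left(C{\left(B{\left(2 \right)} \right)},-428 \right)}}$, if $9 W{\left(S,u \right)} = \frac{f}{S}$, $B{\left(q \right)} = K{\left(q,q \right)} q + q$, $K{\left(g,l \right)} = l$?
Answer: $- \frac{27}{35} \approx -0.77143$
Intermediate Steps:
$B{\left(q \right)} = q + q^{2}$ ($B{\left(q \right)} = q q + q = q^{2} + q = q + q^{2}$)
$W{\left(S,u \right)} = - \frac{70}{9 S}$ ($W{\left(S,u \right)} = \frac{\left(-70\right) \frac{1}{S}}{9} = - \frac{70}{9 S}$)
$\frac{1}{W{\left(C{\left(B{\left(2 \right)} \right)},-428 \right)}} = \frac{1}{\left(- \frac{70}{9}\right) \frac{1}{2 \left(1 + 2\right)}} = \frac{1}{\left(- \frac{70}{9}\right) \frac{1}{2 \cdot 3}} = \frac{1}{\left(- \frac{70}{9}\right) \frac{1}{6}} = \frac{1}{- \frac{35}{27}} = - \frac{27}{35}$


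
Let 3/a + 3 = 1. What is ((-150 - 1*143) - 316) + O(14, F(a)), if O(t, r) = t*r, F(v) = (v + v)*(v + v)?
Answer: -483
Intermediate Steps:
a = -3/2 (a = 3/(-3 + 1) = 3/(-2) = 3*(-1/2) = -3/2 ≈ -1.5000)
F(v) = 4*v**2 (F(v) = (2*v)*(2*v) = 4*v**2)
O(t, r) = r*t
((-150 - 1*143) - 316) + O(14, F(a)) = ((-150 - 1*143) - 316) + (4*(-3/2)**2)*14 = ((-150 - 143) - 316) + (4*(9/4))*14 = (-293 - 316) + 9*14 = -609 + 126 = -483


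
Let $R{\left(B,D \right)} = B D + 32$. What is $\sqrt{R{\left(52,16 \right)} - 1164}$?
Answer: $10 i \sqrt{3} \approx 17.32 i$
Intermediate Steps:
$R{\left(B,D \right)} = 32 + B D$
$\sqrt{R{\left(52,16 \right)} - 1164} = \sqrt{\left(32 + 52 \cdot 16\right) - 1164} = \sqrt{\left(32 + 832\right) - 1164} = \sqrt{864 - 1164} = \sqrt{-300} = 10 i \sqrt{3}$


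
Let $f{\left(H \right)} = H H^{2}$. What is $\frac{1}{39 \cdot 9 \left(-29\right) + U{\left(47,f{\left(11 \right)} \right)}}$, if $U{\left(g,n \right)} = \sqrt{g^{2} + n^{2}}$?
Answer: $- \frac{10179}{101838271} - \frac{\sqrt{1773770}}{101838271} \approx -0.00011303$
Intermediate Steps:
$f{\left(H \right)} = H^{3}$
$\frac{1}{39 \cdot 9 \left(-29\right) + U{\left(47,f{\left(11 \right)} \right)}} = \frac{1}{39 \cdot 9 \left(-29\right) + \sqrt{47^{2} + \left(11^{3}\right)^{2}}} = \frac{1}{351 \left(-29\right) + \sqrt{2209 + 1331^{2}}} = \frac{1}{-10179 + \sqrt{2209 + 1771561}} = \frac{1}{-10179 + \sqrt{1773770}}$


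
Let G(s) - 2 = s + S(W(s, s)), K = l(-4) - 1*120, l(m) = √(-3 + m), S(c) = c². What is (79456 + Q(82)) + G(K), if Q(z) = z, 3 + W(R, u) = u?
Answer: 94542 - 245*I*√7 ≈ 94542.0 - 648.21*I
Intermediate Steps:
W(R, u) = -3 + u
K = -120 + I*√7 (K = √(-3 - 4) - 1*120 = √(-7) - 120 = I*√7 - 120 = -120 + I*√7 ≈ -120.0 + 2.6458*I)
G(s) = 2 + s + (-3 + s)² (G(s) = 2 + (s + (-3 + s)²) = 2 + s + (-3 + s)²)
(79456 + Q(82)) + G(K) = (79456 + 82) + (2 + (-120 + I*√7) + (-3 + (-120 + I*√7))²) = 79538 + (2 + (-120 + I*√7) + (-123 + I*√7)²) = 79538 + (-118 + (-123 + I*√7)² + I*√7) = 79420 + (-123 + I*√7)² + I*√7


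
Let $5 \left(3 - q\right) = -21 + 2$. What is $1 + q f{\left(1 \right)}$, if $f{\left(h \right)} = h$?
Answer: $\frac{39}{5} \approx 7.8$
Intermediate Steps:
$q = \frac{34}{5}$ ($q = 3 - \frac{-21 + 2}{5} = 3 - - \frac{19}{5} = 3 + \frac{19}{5} = \frac{34}{5} \approx 6.8$)
$1 + q f{\left(1 \right)} = 1 + \frac{34}{5} \cdot 1 = 1 + \frac{34}{5} = \frac{39}{5}$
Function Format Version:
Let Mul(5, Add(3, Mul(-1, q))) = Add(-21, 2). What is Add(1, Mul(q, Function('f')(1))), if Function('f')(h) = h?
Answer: Rational(39, 5) ≈ 7.8000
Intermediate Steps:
q = Rational(34, 5) (q = Add(3, Mul(Rational(-1, 5), Add(-21, 2))) = Add(3, Mul(Rational(-1, 5), -19)) = Add(3, Rational(19, 5)) = Rational(34, 5) ≈ 6.8000)
Add(1, Mul(q, Function('f')(1))) = Add(1, Mul(Rational(34, 5), 1)) = Add(1, Rational(34, 5)) = Rational(39, 5)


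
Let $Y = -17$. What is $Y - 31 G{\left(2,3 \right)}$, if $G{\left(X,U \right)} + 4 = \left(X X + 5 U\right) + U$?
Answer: $-575$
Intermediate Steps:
$G{\left(X,U \right)} = -4 + X^{2} + 6 U$ ($G{\left(X,U \right)} = -4 + \left(\left(X X + 5 U\right) + U\right) = -4 + \left(\left(X^{2} + 5 U\right) + U\right) = -4 + \left(X^{2} + 6 U\right) = -4 + X^{2} + 6 U$)
$Y - 31 G{\left(2,3 \right)} = -17 - 31 \left(-4 + 2^{2} + 6 \cdot 3\right) = -17 - 31 \left(-4 + 4 + 18\right) = -17 - 558 = -575$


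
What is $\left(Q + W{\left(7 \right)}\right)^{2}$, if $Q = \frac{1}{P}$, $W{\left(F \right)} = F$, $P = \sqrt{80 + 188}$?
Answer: $\frac{\left(938 + \sqrt{67}\right)^{2}}{17956} \approx 49.859$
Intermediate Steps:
$P = 2 \sqrt{67}$ ($P = \sqrt{268} = 2 \sqrt{67} \approx 16.371$)
$Q = \frac{\sqrt{67}}{134}$ ($Q = \frac{1}{2 \sqrt{67}} = \frac{\sqrt{67}}{134} \approx 0.061085$)
$\left(Q + W{\left(7 \right)}\right)^{2} = \left(\frac{\sqrt{67}}{134} + 7\right)^{2} = \left(7 + \frac{\sqrt{67}}{134}\right)^{2}$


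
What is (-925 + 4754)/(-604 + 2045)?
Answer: 3829/1441 ≈ 2.6572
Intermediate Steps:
(-925 + 4754)/(-604 + 2045) = 3829/1441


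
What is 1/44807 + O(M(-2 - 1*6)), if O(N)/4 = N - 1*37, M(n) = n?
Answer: -8065259/44807 ≈ -180.00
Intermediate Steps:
O(N) = -148 + 4*N (O(N) = 4*(N - 1*37) = 4*(N - 37) = 4*(-37 + N) = -148 + 4*N)
1/44807 + O(M(-2 - 1*6)) = 1/44807 + (-148 + 4*(-2 - 1*6)) = 1/44807 + (-148 + 4*(-2 - 6)) = 1/44807 + (-148 + 4*(-8)) = 1/44807 + (-148 - 32) = 1/44807 - 180 = -8065259/44807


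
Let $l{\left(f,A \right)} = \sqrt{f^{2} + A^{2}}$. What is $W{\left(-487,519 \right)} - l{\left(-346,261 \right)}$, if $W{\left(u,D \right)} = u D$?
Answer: $-252753 - \sqrt{187837} \approx -2.5319 \cdot 10^{5}$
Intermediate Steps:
$W{\left(u,D \right)} = D u$
$l{\left(f,A \right)} = \sqrt{A^{2} + f^{2}}$
$W{\left(-487,519 \right)} - l{\left(-346,261 \right)} = 519 \left(-487\right) - \sqrt{261^{2} + \left(-346\right)^{2}} = -252753 - \sqrt{68121 + 119716} = -252753 - \sqrt{187837}$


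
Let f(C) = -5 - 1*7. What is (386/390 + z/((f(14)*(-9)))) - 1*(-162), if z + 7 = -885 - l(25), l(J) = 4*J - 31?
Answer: 1081723/7020 ≈ 154.09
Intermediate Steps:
f(C) = -12 (f(C) = -5 - 7 = -12)
l(J) = -31 + 4*J
z = -961 (z = -7 + (-885 - (-31 + 4*25)) = -7 + (-885 - (-31 + 100)) = -7 + (-885 - 1*69) = -7 + (-885 - 69) = -7 - 954 = -961)
(386/390 + z/((f(14)*(-9)))) - 1*(-162) = (386/390 - 961/((-12*(-9)))) - 1*(-162) = (386*(1/390) - 961/108) + 162 = (193/195 - 961*1/108) + 162 = (193/195 - 961/108) + 162 = -55517/7020 + 162 = 1081723/7020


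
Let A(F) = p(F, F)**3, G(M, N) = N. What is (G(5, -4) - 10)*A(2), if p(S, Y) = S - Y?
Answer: 0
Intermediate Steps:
A(F) = 0 (A(F) = (F - F)**3 = 0**3 = 0)
(G(5, -4) - 10)*A(2) = (-4 - 10)*0 = -14*0 = 0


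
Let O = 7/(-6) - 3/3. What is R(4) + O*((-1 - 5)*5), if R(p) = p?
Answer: 69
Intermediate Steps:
O = -13/6 (O = 7*(-⅙) - 3*⅓ = -7/6 - 1 = -13/6 ≈ -2.1667)
R(4) + O*((-1 - 5)*5) = 4 - 13*(-1 - 5)*5/6 = 4 - (-13)*5 = 4 - 13/6*(-30) = 4 + 65 = 69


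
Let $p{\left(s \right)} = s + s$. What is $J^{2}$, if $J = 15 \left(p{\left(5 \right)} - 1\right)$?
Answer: $18225$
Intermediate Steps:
$p{\left(s \right)} = 2 s$
$J = 135$ ($J = 15 \left(2 \cdot 5 - 1\right) = 15 \left(10 - 1\right) = 15 \cdot 9 = 135$)
$J^{2} = 135^{2} = 18225$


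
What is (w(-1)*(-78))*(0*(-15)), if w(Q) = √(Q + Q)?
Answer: 0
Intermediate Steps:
w(Q) = √2*√Q (w(Q) = √(2*Q) = √2*√Q)
(w(-1)*(-78))*(0*(-15)) = ((√2*√(-1))*(-78))*(0*(-15)) = ((√2*I)*(-78))*0 = ((I*√2)*(-78))*0 = -78*I*√2*0 = 0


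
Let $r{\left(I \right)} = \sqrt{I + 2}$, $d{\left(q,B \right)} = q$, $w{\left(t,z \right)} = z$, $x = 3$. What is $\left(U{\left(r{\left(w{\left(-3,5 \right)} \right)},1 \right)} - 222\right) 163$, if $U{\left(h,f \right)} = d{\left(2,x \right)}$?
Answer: $-35860$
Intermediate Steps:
$r{\left(I \right)} = \sqrt{2 + I}$
$U{\left(h,f \right)} = 2$
$\left(U{\left(r{\left(w{\left(-3,5 \right)} \right)},1 \right)} - 222\right) 163 = \left(2 - 222\right) 163 = \left(-220\right) 163 = -35860$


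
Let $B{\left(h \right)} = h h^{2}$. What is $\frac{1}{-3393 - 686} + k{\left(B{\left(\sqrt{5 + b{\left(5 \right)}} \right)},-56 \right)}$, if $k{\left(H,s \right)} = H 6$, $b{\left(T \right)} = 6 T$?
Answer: $- \frac{1}{4079} + 210 \sqrt{35} \approx 1242.4$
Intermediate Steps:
$B{\left(h \right)} = h^{3}$
$k{\left(H,s \right)} = 6 H$
$\frac{1}{-3393 - 686} + k{\left(B{\left(\sqrt{5 + b{\left(5 \right)}} \right)},-56 \right)} = \frac{1}{-3393 - 686} + 6 \left(\sqrt{5 + 6 \cdot 5}\right)^{3} = \frac{1}{-4079} + 6 \left(\sqrt{5 + 30}\right)^{3} = - \frac{1}{4079} + 6 \left(\sqrt{35}\right)^{3} = - \frac{1}{4079} + 6 \cdot 35 \sqrt{35} = - \frac{1}{4079} + 210 \sqrt{35}$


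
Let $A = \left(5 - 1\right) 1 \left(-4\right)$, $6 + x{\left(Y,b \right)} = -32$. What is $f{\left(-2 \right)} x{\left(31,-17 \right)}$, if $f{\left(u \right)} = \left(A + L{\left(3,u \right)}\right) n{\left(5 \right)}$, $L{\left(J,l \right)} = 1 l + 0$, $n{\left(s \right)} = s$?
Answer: $3420$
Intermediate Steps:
$x{\left(Y,b \right)} = -38$ ($x{\left(Y,b \right)} = -6 - 32 = -38$)
$A = -16$ ($A = 4 \cdot 1 \left(-4\right) = 4 \left(-4\right) = -16$)
$L{\left(J,l \right)} = l$ ($L{\left(J,l \right)} = l + 0 = l$)
$f{\left(u \right)} = -80 + 5 u$ ($f{\left(u \right)} = \left(-16 + u\right) 5 = -80 + 5 u$)
$f{\left(-2 \right)} x{\left(31,-17 \right)} = \left(-80 + 5 \left(-2\right)\right) \left(-38\right) = \left(-80 - 10\right) \left(-38\right) = \left(-90\right) \left(-38\right) = 3420$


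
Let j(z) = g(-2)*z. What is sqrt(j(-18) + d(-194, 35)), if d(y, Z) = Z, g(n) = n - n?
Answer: sqrt(35) ≈ 5.9161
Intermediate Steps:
g(n) = 0
j(z) = 0 (j(z) = 0*z = 0)
sqrt(j(-18) + d(-194, 35)) = sqrt(0 + 35) = sqrt(35)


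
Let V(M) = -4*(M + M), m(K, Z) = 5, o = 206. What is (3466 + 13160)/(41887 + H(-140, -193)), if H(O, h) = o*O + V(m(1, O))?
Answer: 16626/13007 ≈ 1.2782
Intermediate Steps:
V(M) = -8*M
H(O, h) = -40 + 206*O (H(O, h) = 206*O - 8*5 = 206*O - 40 = -40 + 206*O)
(3466 + 13160)/(41887 + H(-140, -193)) = (3466 + 13160)/(41887 + (-40 + 206*(-140))) = 16626/(41887 + (-40 - 28840)) = 16626/(41887 - 28880) = 16626/13007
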